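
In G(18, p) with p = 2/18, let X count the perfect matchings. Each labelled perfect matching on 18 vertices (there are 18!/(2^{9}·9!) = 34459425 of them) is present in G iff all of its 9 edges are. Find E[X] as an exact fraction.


K_18 has 18!/(2^{9}·9!) = 34459425 labelled perfect matchings.
For each such perfect matching H, let X_H = 1 if all 9 edges of H are present in G. Then P[X_H = 1] = p^{9} = (1/9)^{9} = 1/387420489.
By linearity: E[X] = Σ_H E[X_H] = 34459425 · p^{9} = 34459425 · 1/387420489 = 425425/4782969.
Numerically: E[X] ≈ 0.0889458.

E[X] = 34459425 · (1/9)^{9} = 425425/4782969 ≈ 0.0889458.


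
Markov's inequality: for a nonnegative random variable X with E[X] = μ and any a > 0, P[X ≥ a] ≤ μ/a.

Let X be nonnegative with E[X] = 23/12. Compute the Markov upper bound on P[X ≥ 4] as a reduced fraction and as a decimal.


μ = E[X] = 23/12, a = 4.
Markov: P[X ≥ 4] ≤ μ/a = (23/12)/4 = 23/48.
Numerically: ≈ 0.47917.
(Since a = 4 > μ = 1.91667, the bound 23/48 is < 1 and informative.)

P[X ≥ 4] ≤ 23/48 ≈ 0.47917.


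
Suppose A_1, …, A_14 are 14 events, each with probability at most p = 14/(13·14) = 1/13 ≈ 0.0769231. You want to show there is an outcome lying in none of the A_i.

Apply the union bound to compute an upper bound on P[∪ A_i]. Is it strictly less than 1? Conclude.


Union bound: P[∪_{i=1}^{14} A_i] ≤ Σ_i P[A_i] ≤ 14·p = 14·(1/13) = 14/13.
Numerically: 14/13 ≈ 1.0769231.
Is 14/13 < 1? NO.
Since the bound 14/13 is ≥ 1, the union bound is uninformative here; it does NOT by itself certify existence.

14·p = 14/13 ≈ 1.0769231; existence NOT certified by the union bound.


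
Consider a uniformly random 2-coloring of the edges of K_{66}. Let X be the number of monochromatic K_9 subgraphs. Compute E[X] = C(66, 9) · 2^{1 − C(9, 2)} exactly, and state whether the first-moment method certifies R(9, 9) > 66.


E[X] = C(66, 9) · 2^{1 − 36} = 37014131440 · 2^{−35} = 37014131440/34359738368.
As a reduced fraction: E[X] = 2313383215/2147483648 ≈ 1.0772530.
Is E[X] < 1? NO.
Since E[X] ≥ 1, the first-moment bound is inconclusive at n = 66; it does NOT by itself certify R(9, 9) > 66.

E[X] = 2313383215/2147483648 ≈ 1.0772530; E[X] ≥ 1; first-moment method inconclusive here.


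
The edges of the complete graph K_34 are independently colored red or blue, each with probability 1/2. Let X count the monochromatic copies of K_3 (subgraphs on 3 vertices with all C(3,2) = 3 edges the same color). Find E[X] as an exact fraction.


Let X = Σ_S X_S over the C(34, 3) = 5984 subsets S of size 3, where X_S = 1 if the K_3 on S is monochromatic.
For a fixed S, the K_3 on S has C(3, 2) = 3 edges. P[all 3 edges red] = (1/2)^3, and likewise for blue, so P[monochromatic] = 2·(1/2)^3 = 2^{1 − 3} = 1/4.
Summing: E[X] = C(34, 3) · 2^{1 − 3} = 5984 · 1/4 = 1496.
Numerically: E[X] ≈ 1496.000.

E[X] = C(34,3)·2^(1−C(3,2)) = 1496 ≈ 1496.000.


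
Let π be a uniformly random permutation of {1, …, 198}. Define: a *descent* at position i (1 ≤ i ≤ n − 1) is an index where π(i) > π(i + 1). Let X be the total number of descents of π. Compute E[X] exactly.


Write X = Σ X_I over i = 1, …, 197, with X_I the indicator of one descent.
There are 197 indicators.
For each fixed i, the pair (π(i), π(i+1)) is a uniformly random ordered pair of distinct values from {1, …, 198}; by symmetry P[π(i) > π(i+1)] = 1/2.
By linearity: E[X] = 197 · (1/2) = (198 − 1) · (1/2) = 197/2 ≈ 98.5000.

E[X] = 197/2 = 98.5000.


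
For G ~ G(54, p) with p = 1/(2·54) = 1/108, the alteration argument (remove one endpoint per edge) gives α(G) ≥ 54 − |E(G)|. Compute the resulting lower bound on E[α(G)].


E[|E(G)|] = C(54, 2)·p = 1431 · (1/108) = 53/4.
E[α(G)] ≥ n − E[|E(G)|] = 54 − 53/4 = 163/4.
Numerically: ≈ 40.7500.
(This is only a lower bound; the true E[α(G)] may be larger.)

E[α(G)] ≥ 163/4 ≈ 40.7500.


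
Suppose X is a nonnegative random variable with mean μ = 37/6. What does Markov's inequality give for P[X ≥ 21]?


μ = E[X] = 37/6, a = 21.
Markov: P[X ≥ 21] ≤ μ/a = (37/6)/21 = 37/126.
Numerically: ≈ 0.294.
(Since a = 21 > μ = 6.167, the bound 37/126 is < 1 and informative.)

P[X ≥ 21] ≤ 37/126 ≈ 0.294.


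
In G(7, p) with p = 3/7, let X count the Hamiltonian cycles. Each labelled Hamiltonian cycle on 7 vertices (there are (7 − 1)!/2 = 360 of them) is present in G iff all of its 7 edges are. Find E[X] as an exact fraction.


K_7 has (7 − 1)!/2 = 360 labelled Hamiltonian cycles.
For each such Hamiltonian cycle H, let X_H = 1 if all 7 edges of H are present in G. Then P[X_H = 1] = p^{7} = (3/7)^{7} = 2187/823543.
By linearity of expectation: E[X] = Σ_H E[X_H] = 360 · p^{7} = 360 · 2187/823543 = 787320/823543.
Numerically: E[X] ≈ 0.956.

E[X] = 360 · (3/7)^{7} = 787320/823543 ≈ 0.956.


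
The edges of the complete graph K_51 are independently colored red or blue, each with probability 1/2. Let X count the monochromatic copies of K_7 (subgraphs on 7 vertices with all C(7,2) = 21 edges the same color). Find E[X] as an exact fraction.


Let X = Σ_S X_S over the C(51, 7) = 115775100 subsets S of size 7, where X_S = 1 if the K_7 on S is monochromatic.
For a fixed S, the K_7 on S has C(7, 2) = 21 edges. P[all 21 edges red] = (1/2)^21, and likewise for blue, so P[monochromatic] = 2·(1/2)^21 = 2^{1 − 21} = 1/1048576.
Summing: E[X] = C(51, 7) · 2^{1 − 21} = 115775100 · 1/1048576 = 28943775/262144.
Numerically: E[X] ≈ 110.412.

E[X] = C(51,7)·2^(1−C(7,2)) = 28943775/262144 ≈ 110.412.


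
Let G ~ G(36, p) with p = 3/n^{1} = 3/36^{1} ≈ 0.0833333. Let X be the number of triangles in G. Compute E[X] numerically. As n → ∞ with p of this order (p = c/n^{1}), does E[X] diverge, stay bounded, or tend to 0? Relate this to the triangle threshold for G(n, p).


Number of potential triangles: C(36, 3) = 7140.
Each occurs with probability p³ ≈ (0.0833333)³ ≈ 5.78703704e-04.
By linearity: E[X] = C(36, 3)·p³ ≈ 7140 · 5.78703704e-04 ≈ 4.131944.
Here α = 1, so p = 3/n is exactly at the triangle threshold p ~ 1/n. Asymptotically E[X] → c³/6 = 3³/6 = 9/2 ≈ 4.500000, a bounded constant. In this regime the triangle count is asymptotically Poisson(c³/6).

E[X] ≈ 4.131944; in regime p = Θ(1/n^{1}) E[X] stays bounded (at the triangle threshold p ~ 1/n).


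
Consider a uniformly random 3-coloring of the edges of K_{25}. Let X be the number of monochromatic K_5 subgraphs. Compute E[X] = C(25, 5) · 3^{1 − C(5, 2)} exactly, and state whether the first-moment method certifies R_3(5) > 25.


E[X] = C(25, 5) · 3^{1 − 10} = 53130 · 3^{−9} = 53130/19683.
As a reduced fraction: E[X] = 17710/6561 ≈ 2.699284.
Is E[X] < 1? NO.
Since E[X] ≥ 1, the first-moment bound is inconclusive at n = 25; it does NOT by itself certify R_3(5) > 25.

E[X] = 17710/6561 ≈ 2.699284; E[X] ≥ 1; first-moment method inconclusive here.


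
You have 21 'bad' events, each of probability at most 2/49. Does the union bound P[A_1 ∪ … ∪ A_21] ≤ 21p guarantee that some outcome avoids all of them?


Union bound: P[∪_{i=1}^{21} A_i] ≤ Σ_i P[A_i] ≤ 21·p = 21·(2/49) = 6/7.
Numerically: 6/7 ≈ 0.857143.
Is 6/7 < 1? YES.
Since P[∪ A_i] ≤ 6/7 < 1, the complement has P[∩ A_i^c] ≥ 1 − 6/7 = 1/7 > 0, so some outcome avoids every A_i.

21·p = 6/7 ≈ 0.857143; existence CERTIFIED by the union bound.


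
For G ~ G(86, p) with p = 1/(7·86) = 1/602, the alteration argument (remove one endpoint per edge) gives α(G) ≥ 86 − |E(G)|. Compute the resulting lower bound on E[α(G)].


E[|E(G)|] = C(86, 2)·p = 3655 · (1/602) = 85/14.
E[α(G)] ≥ n − E[|E(G)|] = 86 − 85/14 = 1119/14.
Numerically: ≈ 79.929.
(This is only a lower bound; the true E[α(G)] may be larger.)

E[α(G)] ≥ 1119/14 ≈ 79.929.


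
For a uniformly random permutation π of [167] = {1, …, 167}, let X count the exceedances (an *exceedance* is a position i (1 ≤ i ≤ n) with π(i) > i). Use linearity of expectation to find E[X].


Write X = Σ_{i=1}^{167} X_i, where X_i = 1_{π(i) > i}.
For each fixed i, π(i) is uniform over {1, …, 167} (marginal of a uniform permutation), so P[π(i) > i] = (n − i)/n. Summing: Σ_{i=1}^{167} (n − i)/n = (0 + 1 + … + 166)/167 = 167(167 − 1)/(2·167) = (167 − 1)/2.
Hence E[X] = Σ_{i=1}^{167} (167 − i)/167 = 83 ≈ 83.000.

E[X] = 83 = 83.000.


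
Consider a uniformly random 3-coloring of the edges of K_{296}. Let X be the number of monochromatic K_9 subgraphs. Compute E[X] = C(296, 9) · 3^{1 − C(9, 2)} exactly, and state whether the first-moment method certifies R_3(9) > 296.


E[X] = C(296, 9) · 3^{1 − 36} = 42513789098994080 · 3^{−35} = 42513789098994080/50031545098999707.
As a reduced fraction: E[X] = 42513789098994080/50031545098999707 ≈ 0.8497397.
Is E[X] < 1? YES.
Since E[X] < 1, there exists a 3-coloring of K_{296} with no monochromatic K_9; hence R_3(9) > 296.

E[X] = 42513789098994080/50031545098999707 ≈ 0.8497397; E[X] < 1, so R_3(9) > 296.


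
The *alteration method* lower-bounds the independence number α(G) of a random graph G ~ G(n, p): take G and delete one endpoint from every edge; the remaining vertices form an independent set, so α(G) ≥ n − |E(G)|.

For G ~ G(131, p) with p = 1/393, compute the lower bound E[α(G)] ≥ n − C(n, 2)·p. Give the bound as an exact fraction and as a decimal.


E[|E(G)|] = C(131, 2)·p = 8515 · (1/393) = 65/3.
E[α(G)] ≥ n − E[|E(G)|] = 131 − 65/3 = 328/3.
Numerically: ≈ 109.333.
(This is only a lower bound; the true E[α(G)] may be larger.)

E[α(G)] ≥ 328/3 ≈ 109.333.


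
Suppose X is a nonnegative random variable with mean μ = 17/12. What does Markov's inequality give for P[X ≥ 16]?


μ = E[X] = 17/12, a = 16.
Markov: P[X ≥ 16] ≤ μ/a = (17/12)/16 = 17/192.
Numerically: ≈ 0.088542.
(Since a = 16 > μ = 1.416667, the bound 17/192 is < 1 and informative.)

P[X ≥ 16] ≤ 17/192 ≈ 0.088542.


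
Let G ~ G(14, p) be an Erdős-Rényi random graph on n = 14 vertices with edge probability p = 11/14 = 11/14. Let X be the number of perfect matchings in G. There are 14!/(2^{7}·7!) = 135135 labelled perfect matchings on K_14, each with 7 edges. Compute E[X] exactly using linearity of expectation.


K_14 has 14!/(2^{7}·7!) = 135135 labelled perfect matchings.
For each such perfect matching H, let X_H = 1 if all 7 edges of H are present in G. Then P[X_H = 1] = p^{7} = (11/14)^{7} = 19487171/105413504.
By linearity: E[X] = Σ_H E[X_H] = 135135 · p^{7} = 135135 · 19487171/105413504 = 376199836155/15059072.
Numerically: E[X] ≈ 24982.

E[X] = 135135 · (11/14)^{7} = 376199836155/15059072 ≈ 24982.


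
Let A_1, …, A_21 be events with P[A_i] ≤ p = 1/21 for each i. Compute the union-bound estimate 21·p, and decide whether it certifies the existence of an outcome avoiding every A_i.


Union bound: P[∪_{i=1}^{21} A_i] ≤ Σ_i P[A_i] ≤ 21·p = 21·(1/21) = 1.
Numerically: 1 ≈ 1.0000.
Is 1 < 1? NO.
Since the bound 1 is ≥ 1, the union bound is uninformative here; it does NOT by itself certify existence.

21·p = 1 ≈ 1.0000; existence NOT certified by the union bound.


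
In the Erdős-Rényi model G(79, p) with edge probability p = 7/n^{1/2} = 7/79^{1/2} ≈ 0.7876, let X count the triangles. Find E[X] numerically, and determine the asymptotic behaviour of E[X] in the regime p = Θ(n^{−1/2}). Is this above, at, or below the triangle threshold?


Number of potential triangles: C(79, 3) = 79079.
Each occurs with probability p³ ≈ (0.7876)³ ≈ 4.884875e-01.
By linearity: E[X] = C(79, 3)·p³ ≈ 79079 · 4.884875e-01 ≈ 38629.1055.
Since α = 1/2 < 1, p = c/n^{1/2} ≫ 1/n is above the triangle threshold p ~ 1/n. Asymptotically E[X] ~ (c³/6)·n^{3(1−α)} = (7³/6)·n^{1.5} → ∞; triangles are abundant w.h.p.

E[X] ≈ 38629.1055; in regime p = Θ(1/n^{1/2}) E[X] diverges (above the triangle threshold p ~ 1/n).


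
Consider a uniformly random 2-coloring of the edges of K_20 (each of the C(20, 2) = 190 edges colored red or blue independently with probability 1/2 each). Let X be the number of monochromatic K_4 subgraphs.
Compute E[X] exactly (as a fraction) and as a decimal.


Let X = Σ_S X_S over the C(20, 4) = 4845 subsets S of size 4, where X_S = 1 if the K_4 on S is monochromatic.
For a fixed S, the K_4 on S has C(4, 2) = 6 edges. P[all 6 edges red] = (1/2)^6, and likewise for blue, so P[monochromatic] = 2·(1/2)^6 = 2^{1 − 6} = 1/32.
By linearity of expectation: E[X] = C(20, 4) · 2^{1 − 6} = 4845 · 1/32 = 4845/32.
Numerically: E[X] ≈ 151.406250.

E[X] = C(20,4)·2^(1−C(4,2)) = 4845/32 ≈ 151.406250.


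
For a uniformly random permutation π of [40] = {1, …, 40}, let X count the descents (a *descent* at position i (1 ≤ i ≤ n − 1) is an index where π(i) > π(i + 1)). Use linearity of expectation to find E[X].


Write X = Σ X_I over i = 1, …, 39, with X_I the indicator of one descent.
There are 39 indicators.
For each fixed i, the pair (π(i), π(i+1)) is a uniformly random ordered pair of distinct values from {1, …, 40}; by symmetry P[π(i) > π(i+1)] = 1/2.
By linearity: E[X] = 39 · (1/2) = (40 − 1) · (1/2) = 39/2 ≈ 19.500.

E[X] = 39/2 = 19.500.


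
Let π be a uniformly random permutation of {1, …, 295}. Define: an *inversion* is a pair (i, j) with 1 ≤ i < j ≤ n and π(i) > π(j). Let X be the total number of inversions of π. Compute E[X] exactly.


Write X = Σ X_I over the C(295, 2) = 43365 pairs i < j, with X_I the indicator of one inversion.
There are 43365 indicators.
For each fixed pair i < j, the values π(i) and π(j) are two distinct elements of {1, …, 295} in uniformly random order; by symmetry P[π(i) > π(j)] = 1/2.
By linearity: E[X] = 43365 · (1/2) = C(295, 2) · (1/2) = 43365/2 = 43365/2 ≈ 21682.500.

E[X] = 43365/2 = 21682.500.


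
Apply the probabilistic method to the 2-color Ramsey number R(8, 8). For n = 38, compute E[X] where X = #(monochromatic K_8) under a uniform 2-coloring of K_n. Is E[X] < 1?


E[X] = C(38, 8) · 2^{1 − 28} = 48903492 · 2^{−27} = 48903492/134217728.
As a reduced fraction: E[X] = 12225873/33554432 ≈ 0.364.
Is E[X] < 1? YES.
Since E[X] < 1, there exists a 2-coloring of K_{38} with no monochromatic K_8; hence R(8, 8) > 38.

E[X] = 12225873/33554432 ≈ 0.364; E[X] < 1, so R(8, 8) > 38.


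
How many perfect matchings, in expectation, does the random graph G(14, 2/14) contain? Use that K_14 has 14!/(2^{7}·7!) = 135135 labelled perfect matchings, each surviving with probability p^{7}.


K_14 has 14!/(2^{7}·7!) = 135135 labelled perfect matchings.
For each such perfect matching H, let X_H = 1 if all 7 edges of H are present in G. Then P[X_H = 1] = p^{7} = (1/7)^{7} = 1/823543.
By linearity: E[X] = Σ_H E[X_H] = 135135 · p^{7} = 135135 · 1/823543 = 19305/117649.
Numerically: E[X] ≈ 0.164.

E[X] = 135135 · (1/7)^{7} = 19305/117649 ≈ 0.164.


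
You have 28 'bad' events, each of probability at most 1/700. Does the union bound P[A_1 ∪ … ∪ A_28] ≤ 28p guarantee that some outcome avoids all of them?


Union bound: P[∪_{i=1}^{28} A_i] ≤ Σ_i P[A_i] ≤ 28·p = 28·(1/700) = 1/25.
Numerically: 1/25 ≈ 0.040000.
Is 1/25 < 1? YES.
Since P[∪ A_i] ≤ 1/25 < 1, the complement has P[∩ A_i^c] ≥ 1 − 1/25 = 24/25 > 0, so some outcome avoids every A_i.

28·p = 1/25 ≈ 0.040000; existence CERTIFIED by the union bound.


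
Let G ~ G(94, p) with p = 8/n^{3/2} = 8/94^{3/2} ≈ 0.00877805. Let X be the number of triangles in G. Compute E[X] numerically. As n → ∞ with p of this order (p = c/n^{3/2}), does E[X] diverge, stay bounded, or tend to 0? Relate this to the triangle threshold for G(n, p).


Number of potential triangles: C(94, 3) = 134044.
Each occurs with probability p³ ≈ (0.00877805)³ ≈ 6.76386015e-07.
By linearity: E[X] = C(94, 3)·p³ ≈ 134044 · 6.76386015e-07 ≈ 0.090665.
Since α = 3/2 > 1, p = c/n^{3/2} = o(1/n) is below the triangle threshold p ~ 1/n. Asymptotically E[X] ~ (c³/6)·n^{3(1−α)} = (8³/6)·n^{-1.5} → 0, so by Markov's inequality G has no triangles w.h.p.

E[X] ≈ 0.090665; in regime p = Θ(1/n^{3/2}) E[X] tends to 0 (below the triangle threshold p ~ 1/n).


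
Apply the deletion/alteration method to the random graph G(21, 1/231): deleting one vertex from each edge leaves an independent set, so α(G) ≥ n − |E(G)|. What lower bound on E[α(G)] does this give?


E[|E(G)|] = C(21, 2)·p = 210 · (1/231) = 10/11.
E[α(G)] ≥ n − E[|E(G)|] = 21 − 10/11 = 221/11.
Numerically: ≈ 20.091.
(This is only a lower bound; the true E[α(G)] may be larger.)

E[α(G)] ≥ 221/11 ≈ 20.091.


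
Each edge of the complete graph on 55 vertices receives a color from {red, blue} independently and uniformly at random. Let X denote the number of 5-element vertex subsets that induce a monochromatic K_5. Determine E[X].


Let X = Σ_S X_S over the C(55, 5) = 3478761 subsets S of size 5, where X_S = 1 if the K_5 on S is monochromatic.
For a fixed S, the K_5 on S has C(5, 2) = 10 edges. P[all 10 edges red] = (1/2)^10, and likewise for blue, so P[monochromatic] = 2·(1/2)^10 = 2^{1 − 10} = 1/512.
By linearity: E[X] = C(55, 5) · 2^{1 − 10} = 3478761 · 1/512 = 3478761/512.
Numerically: E[X] ≈ 6794.4551.

E[X] = C(55,5)·2^(1−C(5,2)) = 3478761/512 ≈ 6794.4551.


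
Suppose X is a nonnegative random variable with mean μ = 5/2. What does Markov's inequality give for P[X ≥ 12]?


μ = E[X] = 5/2, a = 12.
Markov: P[X ≥ 12] ≤ μ/a = (5/2)/12 = 5/24.
Numerically: ≈ 0.2083.
(Since a = 12 > μ = 2.5000, the bound 5/24 is < 1 and informative.)

P[X ≥ 12] ≤ 5/24 ≈ 0.2083.


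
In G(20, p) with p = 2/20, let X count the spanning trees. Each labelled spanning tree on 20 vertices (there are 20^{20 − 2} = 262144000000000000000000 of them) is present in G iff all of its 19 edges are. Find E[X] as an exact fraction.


K_20 has 20^{20 − 2} = 262144000000000000000000 labelled spanning trees.
For each such spanning tree H, let X_H = 1 if all 19 edges of H are present in G. Then P[X_H = 1] = p^{19} = (1/10)^{19} = 1/10000000000000000000.
By linearity: E[X] = Σ_H E[X_H] = 262144000000000000000000 · p^{19} = 262144000000000000000000 · 1/10000000000000000000 = 131072/5.
Numerically: E[X] ≈ 26214.

E[X] = 262144000000000000000000 · (1/10)^{19} = 131072/5 ≈ 26214.


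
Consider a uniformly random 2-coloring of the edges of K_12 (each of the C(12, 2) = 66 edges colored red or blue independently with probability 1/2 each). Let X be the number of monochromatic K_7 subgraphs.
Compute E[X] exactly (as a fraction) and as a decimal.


Let X = Σ_S X_S over the C(12, 7) = 792 subsets S of size 7, where X_S = 1 if the K_7 on S is monochromatic.
For a fixed S, the K_7 on S has C(7, 2) = 21 edges. P[all 21 edges red] = (1/2)^21, and likewise for blue, so P[monochromatic] = 2·(1/2)^21 = 2^{1 − 21} = 1/1048576.
By linearity: E[X] = C(12, 7) · 2^{1 − 21} = 792 · 1/1048576 = 99/131072.
Numerically: E[X] ≈ 0.00076.

E[X] = C(12,7)·2^(1−C(7,2)) = 99/131072 ≈ 0.00076.


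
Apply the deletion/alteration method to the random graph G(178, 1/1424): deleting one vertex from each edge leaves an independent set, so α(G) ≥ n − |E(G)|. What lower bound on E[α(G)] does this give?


E[|E(G)|] = C(178, 2)·p = 15753 · (1/1424) = 177/16.
E[α(G)] ≥ n − E[|E(G)|] = 178 − 177/16 = 2671/16.
Numerically: ≈ 166.9375.
(This is only a lower bound; the true E[α(G)] may be larger.)

E[α(G)] ≥ 2671/16 ≈ 166.9375.


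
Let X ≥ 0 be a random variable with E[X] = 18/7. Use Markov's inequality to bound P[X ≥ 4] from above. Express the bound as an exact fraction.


μ = E[X] = 18/7, a = 4.
Markov: P[X ≥ 4] ≤ μ/a = (18/7)/4 = 9/14.
Numerically: ≈ 0.6429.
(Since a = 4 > μ = 2.5714, the bound 9/14 is < 1 and informative.)

P[X ≥ 4] ≤ 9/14 ≈ 0.6429.


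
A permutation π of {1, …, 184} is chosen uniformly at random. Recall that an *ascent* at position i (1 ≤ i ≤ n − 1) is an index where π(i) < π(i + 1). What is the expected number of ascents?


Write X = Σ X_I over i = 1, …, 183, with X_I the indicator of one ascent.
There are 183 indicators.
For each fixed i, the pair (π(i), π(i+1)) is a uniformly random ordered pair of distinct values from {1, …, 184}; by symmetry P[π(i) < π(i+1)] = 1/2.
By linearity: E[X] = 183 · (1/2) = (184 − 1) · (1/2) = 183/2 ≈ 91.5000.

E[X] = 183/2 = 91.5000.


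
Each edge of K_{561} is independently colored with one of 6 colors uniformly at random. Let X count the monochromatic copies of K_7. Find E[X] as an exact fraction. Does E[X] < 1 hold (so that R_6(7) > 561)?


E[X] = C(561, 7) · 6^{1 − 21} = 3341868282890280 · 6^{−20} = 3341868282890280/3656158440062976.
As a reduced fraction: E[X] = 46414837262365/50779978334208 ≈ 0.9140381.
Is E[X] < 1? YES.
Since E[X] < 1, there exists a 6-coloring of K_{561} with no monochromatic K_7; hence R_6(7) > 561.

E[X] = 46414837262365/50779978334208 ≈ 0.9140381; E[X] < 1, so R_6(7) > 561.


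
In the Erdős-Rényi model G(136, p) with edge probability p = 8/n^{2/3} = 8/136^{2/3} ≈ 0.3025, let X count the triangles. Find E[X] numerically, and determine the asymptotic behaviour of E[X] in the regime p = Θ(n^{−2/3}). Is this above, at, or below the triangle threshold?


Number of potential triangles: C(136, 3) = 410040.
Each occurs with probability p³ ≈ (0.3025)³ ≈ 2.7681661e-02.
By linearity: E[X] = C(136, 3)·p³ ≈ 410040 · 2.7681661e-02 ≈ 11350.58824.
Since α = 2/3 < 1, p = c/n^{2/3} ≫ 1/n is above the triangle threshold p ~ 1/n. Asymptotically E[X] ~ (c³/6)·n^{3(1−α)} = (8³/6)·n^{1} → ∞; triangles are abundant w.h.p.

E[X] ≈ 11350.58824; in regime p = Θ(1/n^{2/3}) E[X] diverges (above the triangle threshold p ~ 1/n).


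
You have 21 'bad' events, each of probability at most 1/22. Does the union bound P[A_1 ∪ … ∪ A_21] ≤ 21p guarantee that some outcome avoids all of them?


Union bound: P[∪_{i=1}^{21} A_i] ≤ Σ_i P[A_i] ≤ 21·p = 21·(1/22) = 21/22.
Numerically: 21/22 ≈ 0.9545455.
Is 21/22 < 1? YES.
Since P[∪ A_i] ≤ 21/22 < 1, the complement has P[∩ A_i^c] ≥ 1 − 21/22 = 1/22 > 0, so some outcome avoids every A_i.

21·p = 21/22 ≈ 0.9545455; existence CERTIFIED by the union bound.


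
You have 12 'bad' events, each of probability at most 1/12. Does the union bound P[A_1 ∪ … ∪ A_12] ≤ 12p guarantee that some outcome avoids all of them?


Union bound: P[∪_{i=1}^{12} A_i] ≤ Σ_i P[A_i] ≤ 12·p = 12·(1/12) = 1.
Numerically: 1 ≈ 1.000.
Is 1 < 1? NO.
Since the bound 1 is ≥ 1, the union bound is uninformative here; it does NOT by itself certify existence.

12·p = 1 ≈ 1.000; existence NOT certified by the union bound.


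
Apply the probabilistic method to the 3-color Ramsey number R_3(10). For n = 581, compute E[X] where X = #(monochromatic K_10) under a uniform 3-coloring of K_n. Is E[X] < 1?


E[X] = C(581, 10) · 3^{1 − 45} = 1117316416086113363120 · 3^{−44} = 1117316416086113363120/984770902183611232881.
As a reduced fraction: E[X] = 1117316416086113363120/984770902183611232881 ≈ 1.134595.
Is E[X] < 1? NO.
Since E[X] ≥ 1, the first-moment bound is inconclusive at n = 581; it does NOT by itself certify R_3(10) > 581.

E[X] = 1117316416086113363120/984770902183611232881 ≈ 1.134595; E[X] ≥ 1; first-moment method inconclusive here.


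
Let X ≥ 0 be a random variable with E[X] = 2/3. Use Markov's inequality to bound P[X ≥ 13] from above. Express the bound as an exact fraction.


μ = E[X] = 2/3, a = 13.
Markov: P[X ≥ 13] ≤ μ/a = (2/3)/13 = 2/39.
Numerically: ≈ 0.0513.
(Since a = 13 > μ = 0.6667, the bound 2/39 is < 1 and informative.)

P[X ≥ 13] ≤ 2/39 ≈ 0.0513.


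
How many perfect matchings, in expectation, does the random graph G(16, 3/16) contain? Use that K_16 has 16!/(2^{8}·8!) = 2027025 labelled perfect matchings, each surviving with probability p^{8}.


K_16 has 16!/(2^{8}·8!) = 2027025 labelled perfect matchings.
For each such perfect matching H, let X_H = 1 if all 8 edges of H are present in G. Then P[X_H = 1] = p^{8} = (3/16)^{8} = 6561/4294967296.
By linearity: E[X] = Σ_H E[X_H] = 2027025 · p^{8} = 2027025 · 6561/4294967296 = 13299311025/4294967296.
Numerically: E[X] ≈ 3.09649.

E[X] = 2027025 · (3/16)^{8} = 13299311025/4294967296 ≈ 3.09649.


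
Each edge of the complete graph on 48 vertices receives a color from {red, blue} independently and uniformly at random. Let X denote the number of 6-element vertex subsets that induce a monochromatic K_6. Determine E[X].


Let X = Σ_S X_S over the C(48, 6) = 12271512 subsets S of size 6, where X_S = 1 if the K_6 on S is monochromatic.
For a fixed S, the K_6 on S has C(6, 2) = 15 edges. P[all 15 edges red] = (1/2)^15, and likewise for blue, so P[monochromatic] = 2·(1/2)^15 = 2^{1 − 15} = 1/16384.
Summing: E[X] = C(48, 6) · 2^{1 − 15} = 12271512 · 1/16384 = 1533939/2048.
Numerically: E[X] ≈ 748.993652.

E[X] = C(48,6)·2^(1−C(6,2)) = 1533939/2048 ≈ 748.993652.


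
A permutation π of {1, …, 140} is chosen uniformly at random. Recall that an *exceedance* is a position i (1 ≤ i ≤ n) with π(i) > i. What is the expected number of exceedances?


Write X = Σ_{i=1}^{140} X_i, where X_i = 1_{π(i) > i}.
For each fixed i, π(i) is uniform over {1, …, 140} (marginal of a uniform permutation), so P[π(i) > i] = (n − i)/n. Summing: Σ_{i=1}^{140} (n − i)/n = (0 + 1 + … + 139)/140 = 140(140 − 1)/(2·140) = (140 − 1)/2.
Hence E[X] = Σ_{i=1}^{140} (140 − i)/140 = 139/2 ≈ 69.500.

E[X] = 139/2 = 69.500.


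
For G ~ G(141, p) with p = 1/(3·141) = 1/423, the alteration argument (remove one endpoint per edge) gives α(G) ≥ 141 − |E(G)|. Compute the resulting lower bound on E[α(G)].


E[|E(G)|] = C(141, 2)·p = 9870 · (1/423) = 70/3.
E[α(G)] ≥ n − E[|E(G)|] = 141 − 70/3 = 353/3.
Numerically: ≈ 117.667.
(This is only a lower bound; the true E[α(G)] may be larger.)

E[α(G)] ≥ 353/3 ≈ 117.667.


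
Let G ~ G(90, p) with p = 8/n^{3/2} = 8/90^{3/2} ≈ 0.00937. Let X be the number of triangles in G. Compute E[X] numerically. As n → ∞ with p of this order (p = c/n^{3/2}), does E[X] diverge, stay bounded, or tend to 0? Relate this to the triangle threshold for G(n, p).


Number of potential triangles: C(90, 3) = 117480.
Each occurs with probability p³ ≈ (0.00937)³ ≈ 8.225810e-07.
By linearity: E[X] = C(90, 3)·p³ ≈ 117480 · 8.225810e-07 ≈ 0.0966.
Since α = 3/2 > 1, p = c/n^{3/2} = o(1/n) is below the triangle threshold p ~ 1/n. Asymptotically E[X] ~ (c³/6)·n^{3(1−α)} = (8³/6)·n^{-1.5} → 0, so by Markov's inequality G has no triangles w.h.p.

E[X] ≈ 0.0966; in regime p = Θ(1/n^{3/2}) E[X] tends to 0 (below the triangle threshold p ~ 1/n).


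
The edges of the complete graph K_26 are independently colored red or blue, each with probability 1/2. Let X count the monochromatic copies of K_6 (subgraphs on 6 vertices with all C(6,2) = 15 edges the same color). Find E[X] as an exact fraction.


Let X = Σ_S X_S over the C(26, 6) = 230230 subsets S of size 6, where X_S = 1 if the K_6 on S is monochromatic.
For a fixed S, the K_6 on S has C(6, 2) = 15 edges. P[all 15 edges red] = (1/2)^15, and likewise for blue, so P[monochromatic] = 2·(1/2)^15 = 2^{1 − 15} = 1/16384.
By linearity of expectation: E[X] = C(26, 6) · 2^{1 − 15} = 230230 · 1/16384 = 115115/8192.
Numerically: E[X] ≈ 14.052124.

E[X] = C(26,6)·2^(1−C(6,2)) = 115115/8192 ≈ 14.052124.


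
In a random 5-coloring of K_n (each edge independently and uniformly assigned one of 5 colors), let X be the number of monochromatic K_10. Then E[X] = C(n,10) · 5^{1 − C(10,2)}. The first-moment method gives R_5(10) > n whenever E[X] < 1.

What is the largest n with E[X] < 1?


We need C(n, 10) · 5^{1 − 45} < 1, i.e. C(n, 10) < 5^{45 − 1} = 5684341886080801486968994140625.
Check values of n near the boundary:
  n = 5388: C(5388, 10) = 5634865093375880654852250419586; 5634865093375880654852250419586 < 5684341886080801486968994140625? YES
  n = 5389: C(5389, 10) = 5645340767466558997768874792926; 5645340767466558997768874792926 < 5684341886080801486968994140625? YES
  n = 5390: C(5390, 10) = 5655833965919099070255434039753; 5655833965919099070255434039753 < 5684341886080801486968994140625? YES
  n = 5391: C(5391, 10) = 5666344714787188828795213697883; 5666344714787188828795213697883 < 5684341886080801486968994140625? YES
  n = 5392: C(5392, 10) = 5676873040158402483252283957448; 5676873040158402483252283957448 < 5684341886080801486968994140625? YES
  n = 5393: C(5393, 10) = 5687418968154238267170642278008; 5687418968154238267170642278008 < 5684341886080801486968994140625? NO
  n = 5394: C(5394, 10) = 5697982524930156243149785372878; 5697982524930156243149785372878 < 5684341886080801486968994140625? NO
The largest n with C(n, 10) < 5684341886080801486968994140625 is n = 5392 (where E[X] = 5676873040158402483252283957448/5684341886080801486968994140625 ≈ 0.999). Hence R_5(10) > 5392, i.e. R_5(10) ≥ 5393.

Largest n = 5392; hence R_5(10) > 5392.


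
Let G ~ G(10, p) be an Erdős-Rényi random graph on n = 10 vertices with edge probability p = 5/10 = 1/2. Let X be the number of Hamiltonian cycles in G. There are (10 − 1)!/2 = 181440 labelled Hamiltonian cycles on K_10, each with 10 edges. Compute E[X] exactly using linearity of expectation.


K_10 has (10 − 1)!/2 = 181440 labelled Hamiltonian cycles.
For each such Hamiltonian cycle H, let X_H = 1 if all 10 edges of H are present in G. Then P[X_H = 1] = p^{10} = (1/2)^{10} = 1/1024.
By linearity: E[X] = Σ_H E[X_H] = 181440 · p^{10} = 181440 · 1/1024 = 2835/16.
Numerically: E[X] ≈ 177.188.

E[X] = 181440 · (1/2)^{10} = 2835/16 ≈ 177.188.


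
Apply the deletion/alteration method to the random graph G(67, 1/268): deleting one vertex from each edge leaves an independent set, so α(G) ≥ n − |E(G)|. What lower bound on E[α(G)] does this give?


E[|E(G)|] = C(67, 2)·p = 2211 · (1/268) = 33/4.
E[α(G)] ≥ n − E[|E(G)|] = 67 − 33/4 = 235/4.
Numerically: ≈ 58.75000.
(This is only a lower bound; the true E[α(G)] may be larger.)

E[α(G)] ≥ 235/4 ≈ 58.75000.


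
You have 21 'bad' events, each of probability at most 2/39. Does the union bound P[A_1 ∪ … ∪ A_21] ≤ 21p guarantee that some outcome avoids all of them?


Union bound: P[∪_{i=1}^{21} A_i] ≤ Σ_i P[A_i] ≤ 21·p = 21·(2/39) = 14/13.
Numerically: 14/13 ≈ 1.077.
Is 14/13 < 1? NO.
Since the bound 14/13 is ≥ 1, the union bound is uninformative here; it does NOT by itself certify existence.

21·p = 14/13 ≈ 1.077; existence NOT certified by the union bound.


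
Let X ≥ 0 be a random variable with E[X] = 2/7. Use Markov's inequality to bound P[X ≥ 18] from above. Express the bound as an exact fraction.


μ = E[X] = 2/7, a = 18.
Markov: P[X ≥ 18] ≤ μ/a = (2/7)/18 = 1/63.
Numerically: ≈ 0.016.
(Since a = 18 > μ = 0.286, the bound 1/63 is < 1 and informative.)

P[X ≥ 18] ≤ 1/63 ≈ 0.016.


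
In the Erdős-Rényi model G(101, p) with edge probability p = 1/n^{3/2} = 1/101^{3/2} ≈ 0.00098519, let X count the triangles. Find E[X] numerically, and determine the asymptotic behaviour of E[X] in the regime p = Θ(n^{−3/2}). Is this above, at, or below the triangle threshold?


Number of potential triangles: C(101, 3) = 166650.
Each occurs with probability p³ ≈ (0.00098519)³ ≈ 9.5621118e-10.
By linearity: E[X] = C(101, 3)·p³ ≈ 166650 · 9.5621118e-10 ≈ 0.00016.
Since α = 3/2 > 1, p = c/n^{3/2} = o(1/n) is below the triangle threshold p ~ 1/n. Asymptotically E[X] ~ (c³/6)·n^{3(1−α)} = (1³/6)·n^{-1.5} → 0, so by Markov's inequality G has no triangles w.h.p.

E[X] ≈ 0.00016; in regime p = Θ(1/n^{3/2}) E[X] tends to 0 (below the triangle threshold p ~ 1/n).


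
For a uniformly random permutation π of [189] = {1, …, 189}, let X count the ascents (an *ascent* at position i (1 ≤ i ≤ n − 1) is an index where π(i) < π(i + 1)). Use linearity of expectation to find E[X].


Write X = Σ X_I over i = 1, …, 188, with X_I the indicator of one ascent.
There are 188 indicators.
For each fixed i, the pair (π(i), π(i+1)) is a uniformly random ordered pair of distinct values from {1, …, 189}; by symmetry P[π(i) < π(i+1)] = 1/2.
By linearity: E[X] = 188 · (1/2) = (189 − 1) · (1/2) = 94 ≈ 94.000000.

E[X] = 94 = 94.000000.


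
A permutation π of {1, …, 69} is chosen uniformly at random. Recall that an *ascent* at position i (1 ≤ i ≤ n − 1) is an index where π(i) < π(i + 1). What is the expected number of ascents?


Write X = Σ X_I over i = 1, …, 68, with X_I the indicator of one ascent.
There are 68 indicators.
For each fixed i, the pair (π(i), π(i+1)) is a uniformly random ordered pair of distinct values from {1, …, 69}; by symmetry P[π(i) < π(i+1)] = 1/2.
By linearity: E[X] = 68 · (1/2) = (69 − 1) · (1/2) = 34 ≈ 34.000.

E[X] = 34 = 34.000.


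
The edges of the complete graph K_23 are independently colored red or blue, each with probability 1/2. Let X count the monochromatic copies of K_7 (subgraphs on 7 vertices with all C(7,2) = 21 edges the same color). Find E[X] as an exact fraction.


Let X = Σ_S X_S over the C(23, 7) = 245157 subsets S of size 7, where X_S = 1 if the K_7 on S is monochromatic.
For a fixed S, the K_7 on S has C(7, 2) = 21 edges. P[all 21 edges red] = (1/2)^21, and likewise for blue, so P[monochromatic] = 2·(1/2)^21 = 2^{1 − 21} = 1/1048576.
Summing: E[X] = C(23, 7) · 2^{1 − 21} = 245157 · 1/1048576 = 245157/1048576.
Numerically: E[X] ≈ 0.23380.

E[X] = C(23,7)·2^(1−C(7,2)) = 245157/1048576 ≈ 0.23380.


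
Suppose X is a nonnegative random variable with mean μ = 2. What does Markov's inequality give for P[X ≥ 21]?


μ = E[X] = 2, a = 21.
Markov: P[X ≥ 21] ≤ μ/a = (2)/21 = 2/21.
Numerically: ≈ 0.09524.
(Since a = 21 > μ = 2.00000, the bound 2/21 is < 1 and informative.)

P[X ≥ 21] ≤ 2/21 ≈ 0.09524.


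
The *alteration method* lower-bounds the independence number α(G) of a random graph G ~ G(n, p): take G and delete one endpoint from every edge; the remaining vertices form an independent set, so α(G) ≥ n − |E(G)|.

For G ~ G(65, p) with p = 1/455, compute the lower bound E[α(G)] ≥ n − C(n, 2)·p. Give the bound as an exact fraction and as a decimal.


E[|E(G)|] = C(65, 2)·p = 2080 · (1/455) = 32/7.
E[α(G)] ≥ n − E[|E(G)|] = 65 − 32/7 = 423/7.
Numerically: ≈ 60.42857.
(This is only a lower bound; the true E[α(G)] may be larger.)

E[α(G)] ≥ 423/7 ≈ 60.42857.


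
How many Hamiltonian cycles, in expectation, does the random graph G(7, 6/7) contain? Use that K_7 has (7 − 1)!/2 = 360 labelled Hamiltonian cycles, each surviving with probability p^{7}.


K_7 has (7 − 1)!/2 = 360 labelled Hamiltonian cycles.
For each such Hamiltonian cycle H, let X_H = 1 if all 7 edges of H are present in G. Then P[X_H = 1] = p^{7} = (6/7)^{7} = 279936/823543.
By linearity: E[X] = Σ_H E[X_H] = 360 · p^{7} = 360 · 279936/823543 = 100776960/823543.
Numerically: E[X] ≈ 122.37.

E[X] = 360 · (6/7)^{7} = 100776960/823543 ≈ 122.37.


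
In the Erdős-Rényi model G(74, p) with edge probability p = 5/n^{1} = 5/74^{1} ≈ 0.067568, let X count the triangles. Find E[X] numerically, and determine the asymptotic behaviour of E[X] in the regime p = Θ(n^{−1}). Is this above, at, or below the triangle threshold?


Number of potential triangles: C(74, 3) = 64824.
Each occurs with probability p³ ≈ (0.067568)³ ≈ 3.0847136e-04.
By linearity: E[X] = C(74, 3)·p³ ≈ 64824 · 3.0847136e-04 ≈ 19.99635.
Here α = 1, so p = 5/n is exactly at the triangle threshold p ~ 1/n. Asymptotically E[X] → c³/6 = 5³/6 = 125/6 ≈ 20.83333, a bounded constant. In this regime the triangle count is asymptotically Poisson(c³/6).

E[X] ≈ 19.99635; in regime p = Θ(1/n^{1}) E[X] stays bounded (at the triangle threshold p ~ 1/n).


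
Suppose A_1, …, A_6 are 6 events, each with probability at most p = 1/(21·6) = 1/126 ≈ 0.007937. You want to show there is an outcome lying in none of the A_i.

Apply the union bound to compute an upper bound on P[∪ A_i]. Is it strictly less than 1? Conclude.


Union bound: P[∪_{i=1}^{6} A_i] ≤ Σ_i P[A_i] ≤ 6·p = 6·(1/126) = 1/21.
Numerically: 1/21 ≈ 0.047619.
Is 1/21 < 1? YES.
Since P[∪ A_i] ≤ 1/21 < 1, the complement has P[∩ A_i^c] ≥ 1 − 1/21 = 20/21 > 0, so some outcome avoids every A_i.

6·p = 1/21 ≈ 0.047619; existence CERTIFIED by the union bound.


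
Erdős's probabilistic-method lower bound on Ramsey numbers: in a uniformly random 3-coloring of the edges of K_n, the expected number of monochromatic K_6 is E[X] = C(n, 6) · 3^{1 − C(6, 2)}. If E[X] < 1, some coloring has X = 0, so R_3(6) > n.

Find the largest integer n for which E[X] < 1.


We need C(n, 6) · 3^{1 − 15} < 1, i.e. C(n, 6) < 3^{15 − 1} = 4782969.
Check values of n near the boundary:
  n = 36: C(36, 6) = 1947792; 1947792 < 4782969? YES
  n = 37: C(37, 6) = 2324784; 2324784 < 4782969? YES
  n = 38: C(38, 6) = 2760681; 2760681 < 4782969? YES
  n = 39: C(39, 6) = 3262623; 3262623 < 4782969? YES
  n = 40: C(40, 6) = 3838380; 3838380 < 4782969? YES
  n = 41: C(41, 6) = 4496388; 4496388 < 4782969? YES
  n = 42: C(42, 6) = 5245786; 5245786 < 4782969? NO
The largest n with C(n, 6) < 4782969 is n = 41 (where E[X] = 1498796/1594323 ≈ 0.94008). Hence R_3(6) > 41, i.e. R_3(6) ≥ 42.

Largest n = 41; hence R_3(6) > 41.


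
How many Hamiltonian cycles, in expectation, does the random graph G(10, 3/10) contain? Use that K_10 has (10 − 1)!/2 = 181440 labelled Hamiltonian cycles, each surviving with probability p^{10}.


K_10 has (10 − 1)!/2 = 181440 labelled Hamiltonian cycles.
For each such Hamiltonian cycle H, let X_H = 1 if all 10 edges of H are present in G. Then P[X_H = 1] = p^{10} = (3/10)^{10} = 59049/10000000000.
Summing the indicators: E[X] = Σ_H E[X_H] = 181440 · p^{10} = 181440 · 59049/10000000000 = 33480783/31250000.
Numerically: E[X] ≈ 1.0714.

E[X] = 181440 · (3/10)^{10} = 33480783/31250000 ≈ 1.0714.


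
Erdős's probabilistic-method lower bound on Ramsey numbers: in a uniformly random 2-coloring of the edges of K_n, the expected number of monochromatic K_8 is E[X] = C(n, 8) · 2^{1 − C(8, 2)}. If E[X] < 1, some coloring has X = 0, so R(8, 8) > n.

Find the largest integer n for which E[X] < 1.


We need C(n, 8) · 2^{1 − 28} < 1, i.e. C(n, 8) < 2^{28 − 1} = 134217728.
Check values of n near the boundary:
  n = 37: C(37, 8) = 38608020; 38608020 < 134217728? YES
  n = 38: C(38, 8) = 48903492; 48903492 < 134217728? YES
  n = 39: C(39, 8) = 61523748; 61523748 < 134217728? YES
  n = 40: C(40, 8) = 76904685; 76904685 < 134217728? YES
  n = 41: C(41, 8) = 95548245; 95548245 < 134217728? YES
  n = 42: C(42, 8) = 118030185; 118030185 < 134217728? YES
  n = 43: C(43, 8) = 145008513; 145008513 < 134217728? NO
  n = 44: C(44, 8) = 177232627; 177232627 < 134217728? NO
  n = 45: C(45, 8) = 215553195; 215553195 < 134217728? NO
The largest n with C(n, 8) < 134217728 is n = 42 (where E[X] = 118030185/134217728 ≈ 0.879393). Hence R(8, 8) > 42, i.e. R(8, 8) ≥ 43.

Largest n = 42; hence R(8, 8) > 42.


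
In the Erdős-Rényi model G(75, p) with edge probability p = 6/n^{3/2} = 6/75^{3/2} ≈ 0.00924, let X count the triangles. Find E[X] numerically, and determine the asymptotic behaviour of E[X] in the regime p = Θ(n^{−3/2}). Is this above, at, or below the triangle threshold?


Number of potential triangles: C(75, 3) = 67525.
Each occurs with probability p³ ≈ (0.00924)³ ≈ 7.88276e-07.
By linearity: E[X] = C(75, 3)·p³ ≈ 67525 · 7.88276e-07 ≈ 0.053.
Since α = 3/2 > 1, p = c/n^{3/2} = o(1/n) is below the triangle threshold p ~ 1/n. Asymptotically E[X] ~ (c³/6)·n^{3(1−α)} = (6³/6)·n^{-1.5} → 0, so by Markov's inequality G has no triangles w.h.p.

E[X] ≈ 0.053; in regime p = Θ(1/n^{3/2}) E[X] tends to 0 (below the triangle threshold p ~ 1/n).
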